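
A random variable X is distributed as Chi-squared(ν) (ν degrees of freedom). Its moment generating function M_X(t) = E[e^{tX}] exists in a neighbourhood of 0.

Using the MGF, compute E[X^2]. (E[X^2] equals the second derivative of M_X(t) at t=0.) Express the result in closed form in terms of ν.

M_X(t) = (1 - 2*t)^(-ν/2)
dM/dt = -ν/(2*t*(1 - 2*t)^(ν/2) - (1 - 2*t)^(ν/2))
d^2M/dt^2 = (ν^2 + 2*ν)/(4*t^2*(1 - 2*t)^(ν/2) - 4*t*(1 - 2*t)^(ν/2) + (1 - 2*t)^(ν/2))

E[X^2] = d^2M/dt^2 |_{t=0} = ν*(ν + 2)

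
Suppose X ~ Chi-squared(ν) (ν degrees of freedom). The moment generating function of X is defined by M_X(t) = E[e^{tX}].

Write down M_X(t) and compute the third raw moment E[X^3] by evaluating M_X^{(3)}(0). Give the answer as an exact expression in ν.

M_X(t) = (1 - 2*t)^(-ν/2)
D^3[M](t) = (-ν^3 - 6*ν^2 - 8*ν)/(8*t^3*(1 - 2*t)^(ν/2) - 12*t^2*(1 - 2*t)^(ν/2) + 6*t*(1 - 2*t)^(ν/2) - (1 - 2*t)^(ν/2))

E[X^3] = D^3[M](0) = ν*(ν^2 + 6*ν + 8)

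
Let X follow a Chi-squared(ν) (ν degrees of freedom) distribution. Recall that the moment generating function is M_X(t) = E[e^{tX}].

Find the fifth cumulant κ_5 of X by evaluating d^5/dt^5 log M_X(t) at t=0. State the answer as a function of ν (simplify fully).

κ_5 = D^5[K](0) = 384*ν

M_X(t) = (1 - 2*t)^(-ν/2)
K_X(t) = log M_X(t) = -ν*log(1 - 2*t)/2
D^5[K](t) = -384*ν/(32*t^5 - 80*t^4 + 80*t^3 - 40*t^2 + 10*t - 1)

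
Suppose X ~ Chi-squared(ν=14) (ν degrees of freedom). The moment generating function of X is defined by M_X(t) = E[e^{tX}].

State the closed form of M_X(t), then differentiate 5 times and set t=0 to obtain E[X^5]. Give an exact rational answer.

M_X(t) = (1 - 2*t)^(-7)
D^5[M](t) = 1774080/(4096*t^12 - 24576*t^11 + 67584*t^10 - 112640*t^9 + 126720*t^8 - 101376*t^7 + 59136*t^6 - 25344*t^5 + 7920*t^4 - 1760*t^3 + 264*t^2 - 24*t + 1)

E[X^5] = D^5[M](0) = 1774080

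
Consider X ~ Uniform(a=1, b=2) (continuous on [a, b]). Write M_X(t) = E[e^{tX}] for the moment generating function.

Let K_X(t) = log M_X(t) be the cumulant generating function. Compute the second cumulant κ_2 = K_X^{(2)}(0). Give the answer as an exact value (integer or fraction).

M_X(t) = (e^(2*t) - e^(t))/t
K_X(t) = log M_X(t) = -log(t) + log(e^(2*t) - e^(t))
K′(t) = (2*t*e^(t) - t - e^(t) + 1)/(t*e^(t) - t)
K′′(t) = (-t^2*e^(t) + e^(2*t) - 2*e^(t) + 1)/(t^2*e^(2*t) - 2*t^2*e^(t) + t^2)

κ_2 = K′′(0) = 1/12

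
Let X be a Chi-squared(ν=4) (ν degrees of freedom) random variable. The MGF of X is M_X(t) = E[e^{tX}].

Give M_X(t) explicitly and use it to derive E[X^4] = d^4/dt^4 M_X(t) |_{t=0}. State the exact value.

E[X^4] = D^4[M](0) = 1920

M_X(t) = (1 - 2*t)^(-2)
D^4[M](t) = 1920/(64*t^6 - 192*t^5 + 240*t^4 - 160*t^3 + 60*t^2 - 12*t + 1)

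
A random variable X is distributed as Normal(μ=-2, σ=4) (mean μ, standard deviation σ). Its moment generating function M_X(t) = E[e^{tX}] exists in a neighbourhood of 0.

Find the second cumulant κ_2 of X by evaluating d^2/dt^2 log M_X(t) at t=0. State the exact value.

κ_2 = K′′(0) = 16

M_X(t) = e^(8*t^2 - 2*t)
K_X(t) = log M_X(t) = 8*t^2 - 2*t
K′(t) = 16*t - 2
K′′(t) = 16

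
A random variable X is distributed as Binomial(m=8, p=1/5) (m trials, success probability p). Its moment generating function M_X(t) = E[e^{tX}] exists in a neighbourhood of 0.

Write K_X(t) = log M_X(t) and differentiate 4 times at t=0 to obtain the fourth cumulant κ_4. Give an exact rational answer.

M_X(t) = (e^(t)/5 + 4/5)^8
K_X(t) = log M_X(t) = 8*log(e^(t)/5 + 4/5)
K′(t) = 8*e^(t)/(e^(t) + 4)
K′′(t) = 32*e^(t)/(e^(2*t) + 8*e^(t) + 16)
K′′′(t) = (-32*e^(2*t) + 128*e^(t))/(e^(3*t) + 12*e^(2*t) + 48*e^(t) + 64)
K′′′′(t) = (32*e^(3*t) - 512*e^(2*t) + 512*e^(t))/(e^(4*t) + 16*e^(3*t) + 96*e^(2*t) + 256*e^(t) + 256)

κ_4 = K′′′′(0) = 32/625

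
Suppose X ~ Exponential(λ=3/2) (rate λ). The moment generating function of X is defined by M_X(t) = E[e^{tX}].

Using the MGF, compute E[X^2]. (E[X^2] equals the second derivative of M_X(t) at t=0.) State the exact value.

M_X(t) = 3/(2*(3/2 - t))
D^2[M](t) = -24/(8*t^3 - 36*t^2 + 54*t - 27)

E[X^2] = D^2[M](0) = 8/9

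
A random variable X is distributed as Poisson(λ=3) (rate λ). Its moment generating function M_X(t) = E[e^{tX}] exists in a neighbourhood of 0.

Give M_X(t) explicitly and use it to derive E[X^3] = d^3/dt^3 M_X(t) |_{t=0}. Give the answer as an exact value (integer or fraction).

E[X^3] = D^3[M](0) = 57

M_X(t) = e^(3*e^(t) - 3)
D^3[M](t) = (27*e^(3*t)*e^(3*e^(t)) + 27*e^(2*t)*e^(3*e^(t)) + 3*e^(t)*e^(3*e^(t)))*e^(-3)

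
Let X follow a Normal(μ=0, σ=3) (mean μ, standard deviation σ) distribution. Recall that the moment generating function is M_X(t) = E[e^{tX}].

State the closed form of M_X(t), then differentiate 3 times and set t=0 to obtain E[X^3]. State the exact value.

E[X^3] = M′′′(0) = 0

M_X(t) = e^(9*t^2/2)
M′(t) = 9*t*e^(9*t^2/2)
M′′(t) = 81*t^2*e^(9*t^2/2) + 9*e^(9*t^2/2)
M′′′(t) = 729*t^3*e^(9*t^2/2) + 243*t*e^(9*t^2/2)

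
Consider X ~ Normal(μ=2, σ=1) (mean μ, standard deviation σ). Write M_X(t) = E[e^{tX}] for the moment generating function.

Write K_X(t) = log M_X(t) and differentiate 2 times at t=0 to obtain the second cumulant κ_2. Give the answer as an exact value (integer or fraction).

κ_2 = K^(2)(0) = 1

M_X(t) = e^(t^2/2 + 2*t)
K_X(t) = log M_X(t) = t^2/2 + 2*t
K^(2)(t) = 1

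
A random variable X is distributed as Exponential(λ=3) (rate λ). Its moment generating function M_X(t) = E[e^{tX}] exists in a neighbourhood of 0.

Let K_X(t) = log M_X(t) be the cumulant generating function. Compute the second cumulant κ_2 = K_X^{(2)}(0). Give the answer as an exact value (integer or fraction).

κ_2 = D^2[K](0) = 1/9

M_X(t) = 3/(3 - t)
K_X(t) = log M_X(t) = -log(3 - t) + log(3)
D^2[K](t) = 1/(t^2 - 6*t + 9)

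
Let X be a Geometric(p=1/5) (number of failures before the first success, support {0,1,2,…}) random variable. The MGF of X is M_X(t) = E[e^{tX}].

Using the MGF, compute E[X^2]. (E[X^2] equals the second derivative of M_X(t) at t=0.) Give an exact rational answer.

E[X^2] = M′′(0) = 36

M_X(t) = 1/(5*(1 - 4*e^(t)/5))
M′(t) = 4*e^(t)/(16*e^(2*t) - 40*e^(t) + 25)
M′′(t) = (-16*e^(2*t) - 20*e^(t))/(64*e^(3*t) - 240*e^(2*t) + 300*e^(t) - 125)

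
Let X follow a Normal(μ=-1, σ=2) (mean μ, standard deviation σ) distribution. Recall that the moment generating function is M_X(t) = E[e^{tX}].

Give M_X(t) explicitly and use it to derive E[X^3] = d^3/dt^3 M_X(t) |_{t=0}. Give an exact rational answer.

E[X^3] = D^3[M](0) = -13

M_X(t) = e^(2*t^2 - t)
D^3[M](t) = (64*t^3*e^(2*t^2) - 48*t^2*e^(2*t^2) + 60*t*e^(2*t^2) - 13*e^(2*t^2))*e^(-t)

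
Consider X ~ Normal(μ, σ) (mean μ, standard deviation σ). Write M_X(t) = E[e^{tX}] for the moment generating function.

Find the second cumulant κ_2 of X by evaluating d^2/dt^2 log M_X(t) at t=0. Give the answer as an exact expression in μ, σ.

κ_2 = K^(2)(0) = σ^2

M_X(t) = e^(μ*t + σ^2*t^2/2)
K_X(t) = log M_X(t) = μ*t + σ^2*t^2/2
K^(2)(t) = σ^2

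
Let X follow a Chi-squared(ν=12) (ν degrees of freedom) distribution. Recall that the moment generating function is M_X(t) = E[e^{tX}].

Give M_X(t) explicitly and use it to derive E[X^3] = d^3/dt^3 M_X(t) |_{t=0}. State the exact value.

E[X^3] = M′′′(0) = 2688

M_X(t) = (1 - 2*t)^(-6)
M′(t) = -12/(128*t^7 - 448*t^6 + 672*t^5 - 560*t^4 + 280*t^3 - 84*t^2 + 14*t - 1)
M′′(t) = 168/(256*t^8 - 1024*t^7 + 1792*t^6 - 1792*t^5 + 1120*t^4 - 448*t^3 + 112*t^2 - 16*t + 1)
M′′′(t) = -2688/(512*t^9 - 2304*t^8 + 4608*t^7 - 5376*t^6 + 4032*t^5 - 2016*t^4 + 672*t^3 - 144*t^2 + 18*t - 1)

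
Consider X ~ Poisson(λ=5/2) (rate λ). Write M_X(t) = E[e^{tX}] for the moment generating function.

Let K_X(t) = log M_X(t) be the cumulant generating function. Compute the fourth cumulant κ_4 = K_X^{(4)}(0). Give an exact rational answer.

κ_4 = K^(4)(0) = 5/2

M_X(t) = e^(5*e^(t)/2 - 5/2)
K_X(t) = log M_X(t) = 5*e^(t)/2 - 5/2
K^(4)(t) = 5*e^(t)/2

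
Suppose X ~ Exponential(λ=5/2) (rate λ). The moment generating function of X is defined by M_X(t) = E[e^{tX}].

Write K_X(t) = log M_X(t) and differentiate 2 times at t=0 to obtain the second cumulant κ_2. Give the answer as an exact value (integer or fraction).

M_X(t) = 5/(2*(5/2 - t))
K_X(t) = log M_X(t) = -log(5/2 - t) - log(2) + log(5)
K^(2)(t) = 4/(4*t^2 - 20*t + 25)

κ_2 = K^(2)(0) = 4/25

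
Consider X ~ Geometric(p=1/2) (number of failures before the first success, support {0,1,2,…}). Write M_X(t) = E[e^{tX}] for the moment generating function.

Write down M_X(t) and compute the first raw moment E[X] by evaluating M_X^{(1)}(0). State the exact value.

E[X] = dM/dt |_{t=0} = 1

M_X(t) = 1/(2*(1 - e^(t)/2))
dM/dt = e^(t)/(e^(2*t) - 4*e^(t) + 4)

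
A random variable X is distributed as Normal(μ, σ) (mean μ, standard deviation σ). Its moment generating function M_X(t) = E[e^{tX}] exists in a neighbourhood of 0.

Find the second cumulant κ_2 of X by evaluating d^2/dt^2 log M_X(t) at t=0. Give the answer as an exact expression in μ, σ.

κ_2 = K^(2)(0) = σ^2

M_X(t) = e^(μ*t + σ^2*t^2/2)
K_X(t) = log M_X(t) = μ*t + σ^2*t^2/2
K^(2)(t) = σ^2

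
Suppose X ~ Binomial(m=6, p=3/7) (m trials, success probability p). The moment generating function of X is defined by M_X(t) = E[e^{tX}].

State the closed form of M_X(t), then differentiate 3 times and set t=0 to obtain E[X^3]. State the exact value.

E[X^3] = D^3[M](0) = 9792/343

M_X(t) = (3*e^(t)/7 + 4/7)^6
D^3[M](t) = 157464*e^(6*t)/117649 + 729000*e^(5*t)/117649 + 1244160*e^(4*t)/117649 + 933120*e^(3*t)/117649 + 276480*e^(2*t)/117649 + 18432*e^(t)/117649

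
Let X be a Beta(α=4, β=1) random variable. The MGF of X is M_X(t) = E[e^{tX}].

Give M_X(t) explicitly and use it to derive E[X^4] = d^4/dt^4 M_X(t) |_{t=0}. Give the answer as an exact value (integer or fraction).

E[X^4] = M^(4)(0) = 1/2

M_X(t) = ₁F₁(4; 5; t)
M^(4)(t) = ₁F₁(8; 9; t)/2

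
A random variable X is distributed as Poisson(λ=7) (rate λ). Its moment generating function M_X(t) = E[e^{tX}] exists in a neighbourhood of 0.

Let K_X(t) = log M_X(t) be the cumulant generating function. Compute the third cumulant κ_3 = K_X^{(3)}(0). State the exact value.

κ_3 = d^3K/dt^3 |_{t=0} = 7

M_X(t) = e^(7*e^(t) - 7)
K_X(t) = log M_X(t) = 7*e^(t) - 7
dK/dt = 7*e^(t)
d^2K/dt^2 = 7*e^(t)
d^3K/dt^3 = 7*e^(t)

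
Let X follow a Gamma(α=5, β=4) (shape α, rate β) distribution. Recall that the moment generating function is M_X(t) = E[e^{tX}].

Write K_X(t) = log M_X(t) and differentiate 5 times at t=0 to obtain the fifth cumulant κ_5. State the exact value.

κ_5 = K′′′′′(0) = 15/128

M_X(t) = 1024/(4 - t)^5
K_X(t) = log M_X(t) = -5*log(4 - t) + 10*log(2)
K′(t) = -5/(t - 4)
K′′(t) = 5/(t^2 - 8*t + 16)
K′′′(t) = -10/(t^3 - 12*t^2 + 48*t - 64)
K′′′′(t) = 30/(t^4 - 16*t^3 + 96*t^2 - 256*t + 256)
K′′′′′(t) = -120/(t^5 - 20*t^4 + 160*t^3 - 640*t^2 + 1280*t - 1024)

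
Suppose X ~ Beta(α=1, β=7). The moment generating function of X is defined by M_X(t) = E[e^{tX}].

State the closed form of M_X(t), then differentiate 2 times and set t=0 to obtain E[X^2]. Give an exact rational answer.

E[X^2] = d^2M/dt^2 |_{t=0} = 1/36

M_X(t) = ₁F₁(1; 8; t)
dM/dt = ₁F₁(2; 9; t)/8
d^2M/dt^2 = ₁F₁(3; 10; t)/36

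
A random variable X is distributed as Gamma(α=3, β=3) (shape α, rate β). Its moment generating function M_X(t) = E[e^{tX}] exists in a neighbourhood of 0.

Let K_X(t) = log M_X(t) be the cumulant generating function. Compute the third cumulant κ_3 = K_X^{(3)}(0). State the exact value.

M_X(t) = 27/(3 - t)^3
K_X(t) = log M_X(t) = -3*log(3 - t) + 3*log(3)
dK/dt = -3/(t - 3)
d^2K/dt^2 = 3/(t^2 - 6*t + 9)
d^3K/dt^3 = -6/(t^3 - 9*t^2 + 27*t - 27)

κ_3 = d^3K/dt^3 |_{t=0} = 2/9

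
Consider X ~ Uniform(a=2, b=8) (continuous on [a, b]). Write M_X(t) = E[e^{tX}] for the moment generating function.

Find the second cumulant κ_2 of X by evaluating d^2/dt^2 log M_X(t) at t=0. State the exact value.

κ_2 = K^(2)(0) = 3

M_X(t) = (e^(8*t) - e^(2*t))/(6*t)
K_X(t) = log M_X(t) = -log(t) + log(e^(8*t) - e^(2*t)) - log(6)
K^(2)(t) = (-36*t^2*e^(6*t) + e^(12*t) - 2*e^(6*t) + 1)/(t^2*e^(12*t) - 2*t^2*e^(6*t) + t^2)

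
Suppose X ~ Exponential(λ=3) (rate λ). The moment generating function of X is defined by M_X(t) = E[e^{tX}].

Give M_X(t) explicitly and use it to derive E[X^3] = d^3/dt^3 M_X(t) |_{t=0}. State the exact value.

E[X^3] = D^3[M](0) = 2/9

M_X(t) = 3/(3 - t)
D^3[M](t) = 18/(t^4 - 12*t^3 + 54*t^2 - 108*t + 81)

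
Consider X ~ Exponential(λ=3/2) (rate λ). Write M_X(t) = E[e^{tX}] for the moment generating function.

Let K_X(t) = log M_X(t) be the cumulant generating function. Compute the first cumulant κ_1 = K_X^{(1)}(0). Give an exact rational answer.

κ_1 = K^(1)(0) = 2/3

M_X(t) = 3/(2*(3/2 - t))
K_X(t) = log M_X(t) = -log(3/2 - t) - log(2) + log(3)
K^(1)(t) = -2/(2*t - 3)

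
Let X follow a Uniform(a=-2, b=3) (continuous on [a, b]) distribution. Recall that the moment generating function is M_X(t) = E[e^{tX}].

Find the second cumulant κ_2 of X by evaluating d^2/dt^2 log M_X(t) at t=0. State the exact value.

κ_2 = K′′(0) = 25/12

M_X(t) = (e^(3*t) - e^(-2*t))/(5*t)
K_X(t) = log M_X(t) = -log(t) + log(e^(3*t) - e^(-2*t)) - log(5)
K′(t) = (3*t*e^(5*t) + 2*t - e^(5*t) + 1)/(t*e^(5*t) - t)
K′′(t) = (-25*t^2*e^(5*t) + e^(10*t) - 2*e^(5*t) + 1)/(t^2*e^(10*t) - 2*t^2*e^(5*t) + t^2)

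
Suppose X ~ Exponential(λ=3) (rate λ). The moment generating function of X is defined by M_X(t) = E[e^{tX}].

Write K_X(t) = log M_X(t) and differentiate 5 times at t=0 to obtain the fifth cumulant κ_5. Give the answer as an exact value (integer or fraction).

M_X(t) = 3/(3 - t)
K_X(t) = log M_X(t) = -log(3 - t) + log(3)
K^(5)(t) = -24/(t^5 - 15*t^4 + 90*t^3 - 270*t^2 + 405*t - 243)

κ_5 = K^(5)(0) = 8/81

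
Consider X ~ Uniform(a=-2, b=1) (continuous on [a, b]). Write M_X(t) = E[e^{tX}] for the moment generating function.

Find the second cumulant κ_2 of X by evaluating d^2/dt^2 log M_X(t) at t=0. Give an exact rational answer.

M_X(t) = (e^(t) - e^(-2*t))/(3*t)
K_X(t) = log M_X(t) = -log(t) + log(e^(t) - e^(-2*t)) - log(3)
dK/dt = (t*e^(3*t) + 2*t - e^(3*t) + 1)/(t*e^(3*t) - t)
d^2K/dt^2 = (-9*t^2*e^(3*t) + e^(6*t) - 2*e^(3*t) + 1)/(t^2*e^(6*t) - 2*t^2*e^(3*t) + t^2)

κ_2 = d^2K/dt^2 |_{t=0} = 3/4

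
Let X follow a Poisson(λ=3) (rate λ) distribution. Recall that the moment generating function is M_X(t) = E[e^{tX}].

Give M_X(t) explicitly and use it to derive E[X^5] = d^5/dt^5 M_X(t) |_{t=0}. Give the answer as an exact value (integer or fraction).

E[X^5] = D^5[M](0) = 1866

M_X(t) = e^(3*e^(t) - 3)
D^5[M](t) = (243*e^(5*t)*e^(3*e^(t)) + 810*e^(4*t)*e^(3*e^(t)) + 675*e^(3*t)*e^(3*e^(t)) + 135*e^(2*t)*e^(3*e^(t)) + 3*e^(t)*e^(3*e^(t)))*e^(-3)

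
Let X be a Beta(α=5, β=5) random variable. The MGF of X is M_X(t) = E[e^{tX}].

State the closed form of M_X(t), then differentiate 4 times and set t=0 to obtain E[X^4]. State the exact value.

M_X(t) = ₁F₁(5; 10; t)
dM/dt = ₁F₁(6; 11; t)/2
d^2M/dt^2 = 3*₁F₁(7; 12; t)/11
d^3M/dt^3 = 7*₁F₁(8; 13; t)/44
d^4M/dt^4 = 14*₁F₁(9; 14; t)/143

E[X^4] = d^4M/dt^4 |_{t=0} = 14/143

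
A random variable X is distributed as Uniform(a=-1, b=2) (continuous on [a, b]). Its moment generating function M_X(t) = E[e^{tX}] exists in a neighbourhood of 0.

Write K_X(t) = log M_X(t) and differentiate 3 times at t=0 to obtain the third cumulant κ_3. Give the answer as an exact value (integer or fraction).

κ_3 = d^3K/dt^3 |_{t=0} = 0

M_X(t) = (e^(2*t) - e^(-t))/(3*t)
K_X(t) = log M_X(t) = -log(t) + log(e^(2*t) - e^(-t)) - log(3)
dK/dt = (2*t*e^(3*t) + t - e^(3*t) + 1)/(t*e^(3*t) - t)
d^2K/dt^2 = (-9*t^2*e^(3*t) + e^(6*t) - 2*e^(3*t) + 1)/(t^2*e^(6*t) - 2*t^2*e^(3*t) + t^2)
d^3K/dt^3 = (27*t^3*e^(6*t) + 27*t^3*e^(3*t) - 2*e^(9*t) + 6*e^(6*t) - 6*e^(3*t) + 2)/(t^3*e^(9*t) - 3*t^3*e^(6*t) + 3*t^3*e^(3*t) - t^3)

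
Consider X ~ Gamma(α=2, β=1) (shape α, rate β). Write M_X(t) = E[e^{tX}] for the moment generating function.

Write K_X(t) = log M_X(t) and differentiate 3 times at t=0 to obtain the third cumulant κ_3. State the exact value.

κ_3 = K^(3)(0) = 4

M_X(t) = (1 - t)^(-2)
K_X(t) = log M_X(t) = -2*log(1 - t)
K^(3)(t) = -4/(t^3 - 3*t^2 + 3*t - 1)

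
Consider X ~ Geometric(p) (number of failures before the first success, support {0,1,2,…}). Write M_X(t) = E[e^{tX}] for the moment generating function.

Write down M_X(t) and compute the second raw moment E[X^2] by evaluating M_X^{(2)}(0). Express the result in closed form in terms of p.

M_X(t) = p/(-(1 - p)*e^(t) + 1)

E[X^2] = M^(2)(0) = 1 - 3/p + 2/p^2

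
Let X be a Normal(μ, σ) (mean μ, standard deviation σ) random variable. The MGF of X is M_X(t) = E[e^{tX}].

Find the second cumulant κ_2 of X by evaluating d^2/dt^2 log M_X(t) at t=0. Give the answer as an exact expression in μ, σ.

κ_2 = K^(2)(0) = σ^2

M_X(t) = e^(μ*t + σ^2*t^2/2)
K_X(t) = log M_X(t) = μ*t + σ^2*t^2/2
K^(2)(t) = σ^2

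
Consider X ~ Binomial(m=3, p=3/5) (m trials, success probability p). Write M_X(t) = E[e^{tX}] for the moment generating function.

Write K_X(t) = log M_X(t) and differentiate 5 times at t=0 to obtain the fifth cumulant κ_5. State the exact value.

M_X(t) = (3*e^(t)/5 + 2/5)^3
K_X(t) = log M_X(t) = 3*log(3*e^(t)/5 + 2/5)
K^(5)(t) = (-486*e^(4*t) + 3564*e^(3*t) - 2376*e^(2*t) + 144*e^(t))/(243*e^(5*t) + 810*e^(4*t) + 1080*e^(3*t) + 720*e^(2*t) + 240*e^(t) + 32)

κ_5 = K^(5)(0) = 846/3125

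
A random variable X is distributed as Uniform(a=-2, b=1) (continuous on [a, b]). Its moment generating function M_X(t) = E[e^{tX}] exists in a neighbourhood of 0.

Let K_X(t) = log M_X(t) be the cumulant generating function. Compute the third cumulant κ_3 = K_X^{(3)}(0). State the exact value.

κ_3 = D^3[K](0) = 0

M_X(t) = (e^(t) - e^(-2*t))/(3*t)
K_X(t) = log M_X(t) = -log(t) + log(e^(t) - e^(-2*t)) - log(3)
D^3[K](t) = (27*t^3*e^(6*t) + 27*t^3*e^(3*t) - 2*e^(9*t) + 6*e^(6*t) - 6*e^(3*t) + 2)/(t^3*e^(9*t) - 3*t^3*e^(6*t) + 3*t^3*e^(3*t) - t^3)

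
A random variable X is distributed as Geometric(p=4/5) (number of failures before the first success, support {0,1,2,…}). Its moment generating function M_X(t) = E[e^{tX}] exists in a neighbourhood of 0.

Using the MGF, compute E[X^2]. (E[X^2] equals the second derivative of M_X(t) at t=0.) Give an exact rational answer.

M_X(t) = 4/(5*(1 - e^(t)/5))
D^2[M](t) = (-4*e^(2*t) - 20*e^(t))/(e^(3*t) - 15*e^(2*t) + 75*e^(t) - 125)

E[X^2] = D^2[M](0) = 3/8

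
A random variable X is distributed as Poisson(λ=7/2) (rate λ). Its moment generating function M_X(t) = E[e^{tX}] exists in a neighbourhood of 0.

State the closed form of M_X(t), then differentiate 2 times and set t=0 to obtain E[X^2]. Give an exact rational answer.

M_X(t) = e^(7*e^(t)/2 - 7/2)
D^2[M](t) = (49*e^(2*t)*e^(7*e^(t)/2) + 14*e^(t)*e^(7*e^(t)/2))*e^(-7/2)/4

E[X^2] = D^2[M](0) = 63/4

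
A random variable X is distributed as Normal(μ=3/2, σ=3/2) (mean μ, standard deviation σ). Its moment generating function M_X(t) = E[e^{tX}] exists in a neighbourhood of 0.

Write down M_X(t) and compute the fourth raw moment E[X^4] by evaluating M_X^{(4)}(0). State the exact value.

E[X^4] = M′′′′(0) = 405/8

M_X(t) = e^(9*t^2/8 + 3*t/2)
M′(t) = 9*t*e^(3*t/2)*e^(9*t^2/8)/4 + 3*e^(3*t/2)*e^(9*t^2/8)/2
M′′(t) = 81*t^2*e^(3*t/2)*e^(9*t^2/8)/16 + 27*t*e^(3*t/2)*e^(9*t^2/8)/4 + 9*e^(3*t/2)*e^(9*t^2/8)/2
M′′′(t) = 729*t^3*e^(3*t/2)*e^(9*t^2/8)/64 + 729*t^2*e^(3*t/2)*e^(9*t^2/8)/32 + 243*t*e^(3*t/2)*e^(9*t^2/8)/8 + 27*e^(3*t/2)*e^(9*t^2/8)/2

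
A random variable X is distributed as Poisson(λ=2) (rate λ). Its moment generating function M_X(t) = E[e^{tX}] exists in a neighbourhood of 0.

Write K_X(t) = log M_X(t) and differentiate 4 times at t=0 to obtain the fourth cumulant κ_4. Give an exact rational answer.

κ_4 = d^4K/dt^4 |_{t=0} = 2

M_X(t) = e^(2*e^(t) - 2)
K_X(t) = log M_X(t) = 2*e^(t) - 2
dK/dt = 2*e^(t)
d^2K/dt^2 = 2*e^(t)
d^3K/dt^3 = 2*e^(t)
d^4K/dt^4 = 2*e^(t)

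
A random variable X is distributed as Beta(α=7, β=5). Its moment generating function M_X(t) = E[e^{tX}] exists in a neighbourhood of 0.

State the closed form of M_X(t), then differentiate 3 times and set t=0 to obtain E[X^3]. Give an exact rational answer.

E[X^3] = D^3[M](0) = 3/13

M_X(t) = ₁F₁(7; 12; t)
D^3[M](t) = 3*₁F₁(10; 15; t)/13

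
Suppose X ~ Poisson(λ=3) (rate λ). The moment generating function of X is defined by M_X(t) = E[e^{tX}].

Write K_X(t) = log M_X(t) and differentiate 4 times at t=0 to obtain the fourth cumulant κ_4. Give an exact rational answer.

κ_4 = d^4K/dt^4 |_{t=0} = 3

M_X(t) = e^(3*e^(t) - 3)
K_X(t) = log M_X(t) = 3*e^(t) - 3
dK/dt = 3*e^(t)
d^2K/dt^2 = 3*e^(t)
d^3K/dt^3 = 3*e^(t)
d^4K/dt^4 = 3*e^(t)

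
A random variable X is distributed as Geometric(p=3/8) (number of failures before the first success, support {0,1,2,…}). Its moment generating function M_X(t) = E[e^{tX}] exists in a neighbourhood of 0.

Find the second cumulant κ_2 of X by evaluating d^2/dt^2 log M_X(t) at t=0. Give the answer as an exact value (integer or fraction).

κ_2 = K^(2)(0) = 40/9

M_X(t) = 3/(8*(1 - 5*e^(t)/8))
K_X(t) = log M_X(t) = -log(1 - 5*e^(t)/8) - 3*log(2) + log(3)
K^(2)(t) = 40*e^(t)/(25*e^(2*t) - 80*e^(t) + 64)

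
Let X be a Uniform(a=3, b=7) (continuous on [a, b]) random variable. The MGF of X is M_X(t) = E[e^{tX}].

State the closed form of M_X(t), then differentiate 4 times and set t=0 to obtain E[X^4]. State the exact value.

M_X(t) = (e^(7*t) - e^(3*t))/(4*t)
M′(t) = (7*t*e^(7*t) - 3*t*e^(3*t) - e^(7*t) + e^(3*t))/(4*t^2)
M′′(t) = (49*t^2*e^(7*t) - 9*t^2*e^(3*t) - 14*t*e^(7*t) + 6*t*e^(3*t) + 2*e^(7*t) - 2*e^(3*t))/(4*t^3)
M′′′(t) = (343*t^3*e^(7*t) - 27*t^3*e^(3*t) - 147*t^2*e^(7*t) + 27*t^2*e^(3*t) + 42*t*e^(7*t) - 18*t*e^(3*t) - 6*e^(7*t) + 6*e^(3*t))/(4*t^4)

E[X^4] = M′′′′(0) = 4141/5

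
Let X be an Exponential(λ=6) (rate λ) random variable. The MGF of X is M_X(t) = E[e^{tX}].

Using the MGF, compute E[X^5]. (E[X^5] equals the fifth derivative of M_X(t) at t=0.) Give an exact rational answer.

E[X^5] = D^5[M](0) = 5/324

M_X(t) = 6/(6 - t)
D^5[M](t) = 720/(t^6 - 36*t^5 + 540*t^4 - 4320*t^3 + 19440*t^2 - 46656*t + 46656)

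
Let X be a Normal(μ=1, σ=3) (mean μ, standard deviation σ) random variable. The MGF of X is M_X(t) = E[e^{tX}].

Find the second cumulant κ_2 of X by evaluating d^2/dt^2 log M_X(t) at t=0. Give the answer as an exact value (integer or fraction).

M_X(t) = e^(9*t^2/2 + t)
K_X(t) = log M_X(t) = 9*t^2/2 + t
dK/dt = 9*t + 1
d^2K/dt^2 = 9

κ_2 = d^2K/dt^2 |_{t=0} = 9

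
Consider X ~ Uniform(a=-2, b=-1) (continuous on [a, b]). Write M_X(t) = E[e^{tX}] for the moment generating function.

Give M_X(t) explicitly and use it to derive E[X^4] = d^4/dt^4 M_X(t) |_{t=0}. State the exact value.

E[X^4] = D^4[M](0) = 31/5

M_X(t) = (e^(-t) - e^(-2*t))/t
D^4[M](t) = (t^4*e^(t) - 16*t^4 + 4*t^3*e^(t) - 32*t^3 + 12*t^2*e^(t) - 48*t^2 + 24*t*e^(t) - 48*t + 24*e^(t) - 24)*e^(-2*t)/t^5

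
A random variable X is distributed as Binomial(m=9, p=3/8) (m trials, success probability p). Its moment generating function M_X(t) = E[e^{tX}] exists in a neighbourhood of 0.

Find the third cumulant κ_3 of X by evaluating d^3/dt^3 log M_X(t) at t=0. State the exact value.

κ_3 = D^3[K](0) = 135/256

M_X(t) = (3*e^(t)/8 + 5/8)^9
K_X(t) = log M_X(t) = 9*log(3*e^(t)/8 + 5/8)
D^3[K](t) = (-405*e^(2*t) + 675*e^(t))/(27*e^(3*t) + 135*e^(2*t) + 225*e^(t) + 125)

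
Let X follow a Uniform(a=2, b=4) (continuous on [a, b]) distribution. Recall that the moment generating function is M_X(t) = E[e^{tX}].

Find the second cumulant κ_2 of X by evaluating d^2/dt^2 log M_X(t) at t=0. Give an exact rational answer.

κ_2 = K^(2)(0) = 1/3

M_X(t) = (e^(4*t) - e^(2*t))/(2*t)
K_X(t) = log M_X(t) = -log(t) + log(e^(4*t) - e^(2*t)) - log(2)
K^(2)(t) = (-4*t^2*e^(2*t) + e^(4*t) - 2*e^(2*t) + 1)/(t^2*e^(4*t) - 2*t^2*e^(2*t) + t^2)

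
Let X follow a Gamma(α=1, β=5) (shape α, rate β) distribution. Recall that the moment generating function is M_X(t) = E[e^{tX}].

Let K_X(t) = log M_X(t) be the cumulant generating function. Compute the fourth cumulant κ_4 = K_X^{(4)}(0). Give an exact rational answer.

M_X(t) = 5/(5 - t)
K_X(t) = log M_X(t) = -log(5 - t) + log(5)
dK/dt = -1/(t - 5)
d^2K/dt^2 = 1/(t^2 - 10*t + 25)
d^3K/dt^3 = -2/(t^3 - 15*t^2 + 75*t - 125)
d^4K/dt^4 = 6/(t^4 - 20*t^3 + 150*t^2 - 500*t + 625)

κ_4 = d^4K/dt^4 |_{t=0} = 6/625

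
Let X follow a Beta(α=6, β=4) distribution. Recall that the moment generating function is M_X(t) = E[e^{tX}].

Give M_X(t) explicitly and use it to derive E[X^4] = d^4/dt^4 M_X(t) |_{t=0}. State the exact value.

E[X^4] = D^4[M](0) = 126/715

M_X(t) = ₁F₁(6; 10; t)
D^4[M](t) = 126*₁F₁(10; 14; t)/715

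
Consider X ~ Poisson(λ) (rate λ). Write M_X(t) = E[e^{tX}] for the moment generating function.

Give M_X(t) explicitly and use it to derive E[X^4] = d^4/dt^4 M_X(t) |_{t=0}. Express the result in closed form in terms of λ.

E[X^4] = M′′′′(0) = λ*(λ^3 + 6*λ^2 + 7*λ + 1)

M_X(t) = e^(λ*(e^(t) - 1))
M′(t) = λ*e^(-λ)*e^(t)*e^(λ*e^(t))
M′′(t) = (λ^2*e^(2*t)*e^(λ*e^(t)) + λ*e^(t)*e^(λ*e^(t)))*e^(-λ)
M′′′(t) = (λ^3*e^(3*t)*e^(λ*e^(t)) + 3*λ^2*e^(2*t)*e^(λ*e^(t)) + λ*e^(t)*e^(λ*e^(t)))*e^(-λ)
M′′′′(t) = (λ^4*e^(4*t)*e^(λ*e^(t)) + 6*λ^3*e^(3*t)*e^(λ*e^(t)) + 7*λ^2*e^(2*t)*e^(λ*e^(t)) + λ*e^(t)*e^(λ*e^(t)))*e^(-λ)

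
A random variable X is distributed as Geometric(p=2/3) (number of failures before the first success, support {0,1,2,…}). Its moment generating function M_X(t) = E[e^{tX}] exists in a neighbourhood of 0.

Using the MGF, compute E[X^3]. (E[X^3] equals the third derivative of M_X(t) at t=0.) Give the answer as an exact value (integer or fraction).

M_X(t) = 2/(3*(1 - e^(t)/3))
dM/dt = 2*e^(t)/(e^(2*t) - 6*e^(t) + 9)
d^2M/dt^2 = (-2*e^(2*t) - 6*e^(t))/(e^(3*t) - 9*e^(2*t) + 27*e^(t) - 27)
d^3M/dt^3 = (2*e^(3*t) + 24*e^(2*t) + 18*e^(t))/(e^(4*t) - 12*e^(3*t) + 54*e^(2*t) - 108*e^(t) + 81)

E[X^3] = d^3M/dt^3 |_{t=0} = 11/4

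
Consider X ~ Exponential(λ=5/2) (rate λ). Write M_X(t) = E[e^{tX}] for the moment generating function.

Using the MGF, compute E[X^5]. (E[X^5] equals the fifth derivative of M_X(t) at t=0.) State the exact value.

M_X(t) = 5/(2*(5/2 - t))
dM/dt = 10/(4*t^2 - 20*t + 25)
d^2M/dt^2 = -40/(8*t^3 - 60*t^2 + 150*t - 125)
d^3M/dt^3 = 240/(16*t^4 - 160*t^3 + 600*t^2 - 1000*t + 625)
d^4M/dt^4 = -1920/(32*t^5 - 400*t^4 + 2000*t^3 - 5000*t^2 + 6250*t - 3125)
d^5M/dt^5 = 19200/(64*t^6 - 960*t^5 + 6000*t^4 - 20000*t^3 + 37500*t^2 - 37500*t + 15625)

E[X^5] = d^5M/dt^5 |_{t=0} = 768/625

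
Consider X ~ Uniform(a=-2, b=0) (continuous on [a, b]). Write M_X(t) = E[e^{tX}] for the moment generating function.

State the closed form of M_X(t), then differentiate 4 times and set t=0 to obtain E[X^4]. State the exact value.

E[X^4] = D^4[M](0) = 16/5

M_X(t) = (1 - e^(-2*t))/(2*t)
D^4[M](t) = (-8*t^4 - 16*t^3 - 24*t^2 - 24*t + 12*e^(2*t) - 12)*e^(-2*t)/t^5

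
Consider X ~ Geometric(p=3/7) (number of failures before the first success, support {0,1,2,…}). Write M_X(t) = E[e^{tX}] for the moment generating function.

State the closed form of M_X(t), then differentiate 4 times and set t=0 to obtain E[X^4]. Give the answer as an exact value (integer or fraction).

E[X^4] = d^4M/dt^4 |_{t=0} = 5060/27

M_X(t) = 3/(7*(1 - 4*e^(t)/7))
dM/dt = 12*e^(t)/(16*e^(2*t) - 56*e^(t) + 49)
d^2M/dt^2 = (-48*e^(2*t) - 84*e^(t))/(64*e^(3*t) - 336*e^(2*t) + 588*e^(t) - 343)
d^3M/dt^3 = (192*e^(3*t) + 1344*e^(2*t) + 588*e^(t))/(256*e^(4*t) - 1792*e^(3*t) + 4704*e^(2*t) - 5488*e^(t) + 2401)
d^4M/dt^4 = (-768*e^(4*t) - 14784*e^(3*t) - 25872*e^(2*t) - 4116*e^(t))/(1024*e^(5*t) - 8960*e^(4*t) + 31360*e^(3*t) - 54880*e^(2*t) + 48020*e^(t) - 16807)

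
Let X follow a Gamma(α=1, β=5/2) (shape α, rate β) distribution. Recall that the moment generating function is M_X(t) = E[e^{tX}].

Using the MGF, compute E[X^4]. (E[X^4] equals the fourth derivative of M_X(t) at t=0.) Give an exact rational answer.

E[X^4] = M′′′′(0) = 384/625

M_X(t) = 5/(2*(5/2 - t))
M′(t) = 10/(4*t^2 - 20*t + 25)
M′′(t) = -40/(8*t^3 - 60*t^2 + 150*t - 125)
M′′′(t) = 240/(16*t^4 - 160*t^3 + 600*t^2 - 1000*t + 625)
M′′′′(t) = -1920/(32*t^5 - 400*t^4 + 2000*t^3 - 5000*t^2 + 6250*t - 3125)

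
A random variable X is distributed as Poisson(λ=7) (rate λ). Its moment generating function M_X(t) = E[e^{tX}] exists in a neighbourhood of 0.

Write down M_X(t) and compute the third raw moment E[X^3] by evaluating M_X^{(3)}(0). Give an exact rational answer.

E[X^3] = M′′′(0) = 497

M_X(t) = e^(7*e^(t) - 7)
M′(t) = 7*e^(-7)*e^(t)*e^(7*e^(t))
M′′(t) = (49*e^(2*t)*e^(7*e^(t)) + 7*e^(t)*e^(7*e^(t)))*e^(-7)
M′′′(t) = (343*e^(3*t)*e^(7*e^(t)) + 147*e^(2*t)*e^(7*e^(t)) + 7*e^(t)*e^(7*e^(t)))*e^(-7)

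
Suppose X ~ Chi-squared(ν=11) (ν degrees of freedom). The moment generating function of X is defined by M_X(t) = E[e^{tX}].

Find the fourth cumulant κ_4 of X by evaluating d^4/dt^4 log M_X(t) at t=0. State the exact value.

M_X(t) = (1 - 2*t)^(-11/2)
K_X(t) = log M_X(t) = -11*log(1 - 2*t)/2
D^4[K](t) = 528/(16*t^4 - 32*t^3 + 24*t^2 - 8*t + 1)

κ_4 = D^4[K](0) = 528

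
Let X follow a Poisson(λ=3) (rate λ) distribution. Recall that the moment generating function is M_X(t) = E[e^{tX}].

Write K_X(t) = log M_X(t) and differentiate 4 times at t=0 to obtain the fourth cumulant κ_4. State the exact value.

κ_4 = K^(4)(0) = 3

M_X(t) = e^(3*e^(t) - 3)
K_X(t) = log M_X(t) = 3*e^(t) - 3
K^(4)(t) = 3*e^(t)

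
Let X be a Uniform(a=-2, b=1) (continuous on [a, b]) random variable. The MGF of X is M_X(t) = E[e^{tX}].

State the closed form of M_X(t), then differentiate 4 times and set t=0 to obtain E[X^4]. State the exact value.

M_X(t) = (e^(t) - e^(-2*t))/(3*t)
D^4[M](t) = (t^4*e^(3*t) - 16*t^4 - 4*t^3*e^(3*t) - 32*t^3 + 12*t^2*e^(3*t) - 48*t^2 - 24*t*e^(3*t) - 48*t + 24*e^(3*t) - 24)*e^(-2*t)/(3*t^5)

E[X^4] = D^4[M](0) = 11/5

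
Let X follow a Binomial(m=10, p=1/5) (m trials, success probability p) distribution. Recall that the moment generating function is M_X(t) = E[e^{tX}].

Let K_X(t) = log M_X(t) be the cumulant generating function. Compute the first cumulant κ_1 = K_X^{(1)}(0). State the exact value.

M_X(t) = (e^(t)/5 + 4/5)^10
K_X(t) = log M_X(t) = 10*log(e^(t)/5 + 4/5)
K′(t) = 10*e^(t)/(e^(t) + 4)

κ_1 = K′(0) = 2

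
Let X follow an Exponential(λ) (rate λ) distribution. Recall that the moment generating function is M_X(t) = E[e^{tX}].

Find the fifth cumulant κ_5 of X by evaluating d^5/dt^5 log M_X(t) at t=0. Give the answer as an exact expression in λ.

M_X(t) = λ/(λ - t)
K_X(t) = log M_X(t) = log(λ) - log(λ - t)
dK/dt = -1/(-λ + t)
d^2K/dt^2 = 1/(λ^2 - 2*λ*t + t^2)
d^3K/dt^3 = -2/(-λ^3 + 3*λ^2*t - 3*λ*t^2 + t^3)
d^4K/dt^4 = 6/(λ^4 - 4*λ^3*t + 6*λ^2*t^2 - 4*λ*t^3 + t^4)
d^5K/dt^5 = -24/(-λ^5 + 5*λ^4*t - 10*λ^3*t^2 + 10*λ^2*t^3 - 5*λ*t^4 + t^5)

κ_5 = d^5K/dt^5 |_{t=0} = 24/λ^5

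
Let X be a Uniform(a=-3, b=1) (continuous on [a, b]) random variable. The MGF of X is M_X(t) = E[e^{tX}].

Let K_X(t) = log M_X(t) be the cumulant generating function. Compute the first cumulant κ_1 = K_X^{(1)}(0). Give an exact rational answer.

κ_1 = K^(1)(0) = -1

M_X(t) = (e^(t) - e^(-3*t))/(4*t)
K_X(t) = log M_X(t) = -log(t) + log(e^(t) - e^(-3*t)) - 2*log(2)
K^(1)(t) = (t*e^(4*t) + 3*t - e^(4*t) + 1)/(t*e^(4*t) - t)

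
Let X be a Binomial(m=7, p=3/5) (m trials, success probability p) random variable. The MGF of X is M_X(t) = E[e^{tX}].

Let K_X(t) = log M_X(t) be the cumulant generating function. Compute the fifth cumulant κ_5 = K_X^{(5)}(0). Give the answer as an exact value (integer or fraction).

κ_5 = K′′′′′(0) = 1974/3125

M_X(t) = (3*e^(t)/5 + 2/5)^7
K_X(t) = log M_X(t) = 7*log(3*e^(t)/5 + 2/5)
K′(t) = 21*e^(t)/(3*e^(t) + 2)
K′′(t) = 42*e^(t)/(9*e^(2*t) + 12*e^(t) + 4)
K′′′(t) = (-126*e^(2*t) + 84*e^(t))/(27*e^(3*t) + 54*e^(2*t) + 36*e^(t) + 8)
K′′′′(t) = (378*e^(3*t) - 1008*e^(2*t) + 168*e^(t))/(81*e^(4*t) + 216*e^(3*t) + 216*e^(2*t) + 96*e^(t) + 16)
K′′′′′(t) = (-1134*e^(4*t) + 8316*e^(3*t) - 5544*e^(2*t) + 336*e^(t))/(243*e^(5*t) + 810*e^(4*t) + 1080*e^(3*t) + 720*e^(2*t) + 240*e^(t) + 32)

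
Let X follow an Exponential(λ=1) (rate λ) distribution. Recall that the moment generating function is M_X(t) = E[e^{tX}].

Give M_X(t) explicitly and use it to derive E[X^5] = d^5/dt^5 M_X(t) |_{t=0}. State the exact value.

M_X(t) = 1/(1 - t)
D^5[M](t) = 120/(t^6 - 6*t^5 + 15*t^4 - 20*t^3 + 15*t^2 - 6*t + 1)

E[X^5] = D^5[M](0) = 120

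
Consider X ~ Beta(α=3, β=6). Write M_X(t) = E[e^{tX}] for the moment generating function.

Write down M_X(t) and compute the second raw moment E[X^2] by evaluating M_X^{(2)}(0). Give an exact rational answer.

M_X(t) = ₁F₁(3; 9; t)
D^2[M](t) = 2*₁F₁(5; 11; t)/15

E[X^2] = D^2[M](0) = 2/15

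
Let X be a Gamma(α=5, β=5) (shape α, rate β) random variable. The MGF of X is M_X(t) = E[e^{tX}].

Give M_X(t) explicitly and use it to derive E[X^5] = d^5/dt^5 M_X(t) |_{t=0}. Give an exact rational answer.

E[X^5] = M′′′′′(0) = 3024/625

M_X(t) = 3125/(5 - t)^5
M′(t) = 15625/(t^6 - 30*t^5 + 375*t^4 - 2500*t^3 + 9375*t^2 - 18750*t + 15625)
M′′(t) = -93750/(t^7 - 35*t^6 + 525*t^5 - 4375*t^4 + 21875*t^3 - 65625*t^2 + 109375*t - 78125)
M′′′(t) = 656250/(t^8 - 40*t^7 + 700*t^6 - 7000*t^5 + 43750*t^4 - 175000*t^3 + 437500*t^2 - 625000*t + 390625)
M′′′′(t) = -5250000/(t^9 - 45*t^8 + 900*t^7 - 10500*t^6 + 78750*t^5 - 393750*t^4 + 1312500*t^3 - 2812500*t^2 + 3515625*t - 1953125)
M′′′′′(t) = 47250000/(t^10 - 50*t^9 + 1125*t^8 - 15000*t^7 + 131250*t^6 - 787500*t^5 + 3281250*t^4 - 9375000*t^3 + 17578125*t^2 - 19531250*t + 9765625)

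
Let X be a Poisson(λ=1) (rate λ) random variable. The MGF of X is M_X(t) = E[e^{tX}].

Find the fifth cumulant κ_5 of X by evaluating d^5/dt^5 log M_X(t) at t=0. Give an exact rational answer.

M_X(t) = e^(e^(t) - 1)
K_X(t) = log M_X(t) = e^(t) - 1
D^5[K](t) = e^(t)

κ_5 = D^5[K](0) = 1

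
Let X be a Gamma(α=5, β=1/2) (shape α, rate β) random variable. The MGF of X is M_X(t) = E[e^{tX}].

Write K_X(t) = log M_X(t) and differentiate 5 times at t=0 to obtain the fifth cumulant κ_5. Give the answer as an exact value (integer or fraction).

κ_5 = d^5K/dt^5 |_{t=0} = 3840

M_X(t) = 1/(32*(1/2 - t)^5)
K_X(t) = log M_X(t) = -5*log(1/2 - t) - 5*log(2)
dK/dt = -10/(2*t - 1)
d^2K/dt^2 = 20/(4*t^2 - 4*t + 1)
d^3K/dt^3 = -80/(8*t^3 - 12*t^2 + 6*t - 1)
d^4K/dt^4 = 480/(16*t^4 - 32*t^3 + 24*t^2 - 8*t + 1)
d^5K/dt^5 = -3840/(32*t^5 - 80*t^4 + 80*t^3 - 40*t^2 + 10*t - 1)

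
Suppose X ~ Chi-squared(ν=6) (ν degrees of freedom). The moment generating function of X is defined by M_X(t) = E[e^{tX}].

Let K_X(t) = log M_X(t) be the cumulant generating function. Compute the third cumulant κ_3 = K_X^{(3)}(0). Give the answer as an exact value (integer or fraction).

κ_3 = D^3[K](0) = 48

M_X(t) = (1 - 2*t)^(-3)
K_X(t) = log M_X(t) = -3*log(1 - 2*t)
D^3[K](t) = -48/(8*t^3 - 12*t^2 + 6*t - 1)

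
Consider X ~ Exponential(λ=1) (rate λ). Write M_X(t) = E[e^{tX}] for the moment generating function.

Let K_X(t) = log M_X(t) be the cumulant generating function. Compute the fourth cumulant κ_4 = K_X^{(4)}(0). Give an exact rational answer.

κ_4 = K′′′′(0) = 6

M_X(t) = 1/(1 - t)
K_X(t) = log M_X(t) = -log(1 - t)
K′(t) = -1/(t - 1)
K′′(t) = 1/(t^2 - 2*t + 1)
K′′′(t) = -2/(t^3 - 3*t^2 + 3*t - 1)
K′′′′(t) = 6/(t^4 - 4*t^3 + 6*t^2 - 4*t + 1)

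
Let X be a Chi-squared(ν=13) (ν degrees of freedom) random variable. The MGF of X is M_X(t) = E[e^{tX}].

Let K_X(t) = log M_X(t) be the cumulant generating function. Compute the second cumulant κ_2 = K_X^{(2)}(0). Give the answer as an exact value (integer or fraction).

M_X(t) = (1 - 2*t)^(-13/2)
K_X(t) = log M_X(t) = -13*log(1 - 2*t)/2
D^2[K](t) = 26/(4*t^2 - 4*t + 1)

κ_2 = D^2[K](0) = 26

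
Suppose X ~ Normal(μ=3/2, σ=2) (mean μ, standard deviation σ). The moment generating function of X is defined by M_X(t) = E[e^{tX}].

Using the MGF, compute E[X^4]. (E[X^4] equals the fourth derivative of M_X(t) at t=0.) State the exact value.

M_X(t) = e^(2*t^2 + 3*t/2)
D^4[M](t) = 256*t^4*e^(3*t/2)*e^(2*t^2) + 384*t^3*e^(3*t/2)*e^(2*t^2) + 600*t^2*e^(3*t/2)*e^(2*t^2) + 342*t*e^(3*t/2)*e^(2*t^2) + 1713*e^(3*t/2)*e^(2*t^2)/16

E[X^4] = D^4[M](0) = 1713/16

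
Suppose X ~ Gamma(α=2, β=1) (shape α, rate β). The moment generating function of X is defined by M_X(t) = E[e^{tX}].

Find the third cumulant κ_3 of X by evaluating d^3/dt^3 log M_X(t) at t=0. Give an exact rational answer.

M_X(t) = (1 - t)^(-2)
K_X(t) = log M_X(t) = -2*log(1 - t)
D^3[K](t) = -4/(t^3 - 3*t^2 + 3*t - 1)

κ_3 = D^3[K](0) = 4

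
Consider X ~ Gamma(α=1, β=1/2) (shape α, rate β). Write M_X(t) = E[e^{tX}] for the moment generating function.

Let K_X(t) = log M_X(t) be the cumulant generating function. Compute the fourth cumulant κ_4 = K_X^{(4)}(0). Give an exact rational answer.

κ_4 = K′′′′(0) = 96

M_X(t) = 1/(2*(1/2 - t))
K_X(t) = log M_X(t) = -log(1/2 - t) - log(2)
K′(t) = -2/(2*t - 1)
K′′(t) = 4/(4*t^2 - 4*t + 1)
K′′′(t) = -16/(8*t^3 - 12*t^2 + 6*t - 1)
K′′′′(t) = 96/(16*t^4 - 32*t^3 + 24*t^2 - 8*t + 1)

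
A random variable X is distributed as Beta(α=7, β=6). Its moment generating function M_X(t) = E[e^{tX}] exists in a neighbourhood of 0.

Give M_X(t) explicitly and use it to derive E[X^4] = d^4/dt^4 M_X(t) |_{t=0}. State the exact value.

M_X(t) = ₁F₁(7; 13; t)
M^(4)(t) = 3*₁F₁(11; 17; t)/26

E[X^4] = M^(4)(0) = 3/26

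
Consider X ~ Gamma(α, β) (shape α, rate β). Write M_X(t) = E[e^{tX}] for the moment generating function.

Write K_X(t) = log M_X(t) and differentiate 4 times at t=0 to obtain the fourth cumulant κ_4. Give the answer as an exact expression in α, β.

κ_4 = D^4[K](0) = 6*α/β^4

M_X(t) = (β/(β - t))^α
K_X(t) = log M_X(t) = α*(log(β) - log(β - t))
D^4[K](t) = 6*α/(β^4 - 4*β^3*t + 6*β^2*t^2 - 4*β*t^3 + t^4)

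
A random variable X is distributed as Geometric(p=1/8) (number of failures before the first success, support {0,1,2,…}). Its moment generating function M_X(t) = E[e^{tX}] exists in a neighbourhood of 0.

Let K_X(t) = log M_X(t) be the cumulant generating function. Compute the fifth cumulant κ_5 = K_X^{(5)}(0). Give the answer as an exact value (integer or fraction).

κ_5 = K^(5)(0) = 565320

M_X(t) = 1/(8*(1 - 7*e^(t)/8))
K_X(t) = log M_X(t) = -log(1 - 7*e^(t)/8) - 3*log(2)
K^(5)(t) = (-19208*e^(4*t) - 241472*e^(3*t) - 275968*e^(2*t) - 28672*e^(t))/(16807*e^(5*t) - 96040*e^(4*t) + 219520*e^(3*t) - 250880*e^(2*t) + 143360*e^(t) - 32768)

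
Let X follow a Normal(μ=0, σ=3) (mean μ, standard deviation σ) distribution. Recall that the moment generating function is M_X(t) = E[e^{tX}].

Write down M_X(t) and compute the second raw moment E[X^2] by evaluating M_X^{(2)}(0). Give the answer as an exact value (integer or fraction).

M_X(t) = e^(9*t^2/2)
M′(t) = 9*t*e^(9*t^2/2)
M′′(t) = 81*t^2*e^(9*t^2/2) + 9*e^(9*t^2/2)

E[X^2] = M′′(0) = 9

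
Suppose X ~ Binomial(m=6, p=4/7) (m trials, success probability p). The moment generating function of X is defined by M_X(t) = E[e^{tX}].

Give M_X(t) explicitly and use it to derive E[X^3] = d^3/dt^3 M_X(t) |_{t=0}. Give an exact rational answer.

M_X(t) = (4*e^(t)/7 + 3/7)^6
D^3[M](t) = 884736*e^(6*t)/117649 + 2304000*e^(5*t)/117649 + 2211840*e^(4*t)/117649 + 933120*e^(3*t)/117649 + 155520*e^(2*t)/117649 + 5832*e^(t)/117649

E[X^3] = D^3[M](0) = 18936/343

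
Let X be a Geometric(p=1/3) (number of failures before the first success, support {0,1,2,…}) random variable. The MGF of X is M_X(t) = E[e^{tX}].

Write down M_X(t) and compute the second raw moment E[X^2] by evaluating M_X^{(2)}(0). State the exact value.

E[X^2] = d^2M/dt^2 |_{t=0} = 10

M_X(t) = 1/(3*(1 - 2*e^(t)/3))
dM/dt = 2*e^(t)/(4*e^(2*t) - 12*e^(t) + 9)
d^2M/dt^2 = (-4*e^(2*t) - 6*e^(t))/(8*e^(3*t) - 36*e^(2*t) + 54*e^(t) - 27)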